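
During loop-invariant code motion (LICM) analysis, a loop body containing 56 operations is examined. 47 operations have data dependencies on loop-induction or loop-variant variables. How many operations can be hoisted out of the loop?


Invariant candidates = total - loop-dependent
= 56 - 47 = 9

9


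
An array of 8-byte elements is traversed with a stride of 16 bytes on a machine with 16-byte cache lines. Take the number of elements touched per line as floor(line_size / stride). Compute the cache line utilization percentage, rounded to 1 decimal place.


Elements per cache line = floor(16 / 16) = 1
Bytes used = 1 * 8 = 8
Utilization = 8 / 16 * 100 = 50.0%

50.0


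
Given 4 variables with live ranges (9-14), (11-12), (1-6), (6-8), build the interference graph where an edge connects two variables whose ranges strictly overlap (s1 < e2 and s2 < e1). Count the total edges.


Check all pairs for overlapping intervals.
Two intervals (s1,e1) and (s2,e2) overlap if s1 < e2 and s2 < e1.
v0 (9-14) vs v1..v3: overlaps v1 -> 1
v1 (11-12) vs v2..v3: overlaps none -> 0
v2 (1-6) vs v3: overlaps none -> 0
Total overlapping pairs = 1 + 0 + 0 = 1

1


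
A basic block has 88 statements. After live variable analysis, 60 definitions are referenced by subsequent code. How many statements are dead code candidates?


Dead code = total statements - live definitions
= 88 - 60 = 28

28


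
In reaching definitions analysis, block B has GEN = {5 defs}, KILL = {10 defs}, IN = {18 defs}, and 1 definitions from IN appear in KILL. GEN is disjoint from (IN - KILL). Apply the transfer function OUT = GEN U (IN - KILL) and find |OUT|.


IN - KILL: 18 - 1 = 17 surviving definitions
OUT = GEN + surviving = 5 + 17 = 22

22


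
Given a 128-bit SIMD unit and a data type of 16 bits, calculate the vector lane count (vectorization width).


Width = SIMD bits / data type bits
= 128 / 16 = 8

8


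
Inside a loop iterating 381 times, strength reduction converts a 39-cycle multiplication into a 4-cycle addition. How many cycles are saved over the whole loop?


Per-iteration saving = 39 - 4 = 35
Total saved = 381 * 35 = 13335

13335


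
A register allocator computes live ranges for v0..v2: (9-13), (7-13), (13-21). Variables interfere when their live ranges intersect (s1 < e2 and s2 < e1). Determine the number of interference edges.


Check all pairs for overlapping intervals.
Two intervals (s1,e1) and (s2,e2) overlap if s1 < e2 and s2 < e1.
v0 (9-13) vs v1..v2: overlaps v1 -> 1
v1 (7-13) vs v2: overlaps none -> 0
Total overlapping pairs = 1 + 0 = 1

1


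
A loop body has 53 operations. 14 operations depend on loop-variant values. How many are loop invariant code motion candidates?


Invariant candidates = total - loop-dependent
= 53 - 14 = 39

39


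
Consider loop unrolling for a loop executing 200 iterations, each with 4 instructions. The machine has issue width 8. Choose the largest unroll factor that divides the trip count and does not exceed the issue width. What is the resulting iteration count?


Largest divisor of 200 <= 8 is 8
New iterations = 200 / 8 = 25

25


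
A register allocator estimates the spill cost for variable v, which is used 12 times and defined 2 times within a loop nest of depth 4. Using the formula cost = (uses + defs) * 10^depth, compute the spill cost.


uses + defs = 12 + 2 = 14
10^4 = 10000
Spill cost = 14 * 10000 = 140000

140000


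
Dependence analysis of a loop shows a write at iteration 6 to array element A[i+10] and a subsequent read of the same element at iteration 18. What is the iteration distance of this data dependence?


Distance = read iteration - write iteration
= 18 - 6 = 12

12


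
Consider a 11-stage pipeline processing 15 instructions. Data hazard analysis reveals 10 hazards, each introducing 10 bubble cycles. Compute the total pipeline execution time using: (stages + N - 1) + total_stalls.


Base cycles = 11 + 15 - 1 = 25
Total stalls = 10 * 10 = 100
Total = 25 + 100 = 125

125


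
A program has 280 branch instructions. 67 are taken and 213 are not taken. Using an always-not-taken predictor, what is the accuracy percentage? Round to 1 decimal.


Predictor: always-not-taken
Correct predictions = 213
Accuracy = 213 / 280 * 100 = 76.1%

76.1


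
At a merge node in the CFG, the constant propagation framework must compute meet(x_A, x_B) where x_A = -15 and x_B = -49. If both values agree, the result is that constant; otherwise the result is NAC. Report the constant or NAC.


Meet operation: if both paths give the same constant, result is that constant; if they differ, result is NAC (not-a-constant).
Path A: -15, Path B: -49 -> differ
Result: not-a-constant -> NAC

NAC


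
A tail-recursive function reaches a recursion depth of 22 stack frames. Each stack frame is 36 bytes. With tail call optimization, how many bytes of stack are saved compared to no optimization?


Without TCO: 22 * 36 = 792 bytes
With TCO: reuse 1 frame = 36 bytes
Savings = 792 - 36 = 756

756


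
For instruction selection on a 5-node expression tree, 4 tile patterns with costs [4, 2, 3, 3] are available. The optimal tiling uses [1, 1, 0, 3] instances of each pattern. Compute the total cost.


Total cost = sum(count_i * cost_i)
= 1*4 + 1*2 + 0*3 + 3*3
= 15

15


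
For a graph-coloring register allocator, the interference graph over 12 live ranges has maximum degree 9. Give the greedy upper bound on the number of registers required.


Greedy coloring never needs more than (max_degree + 1) colors: when coloring a vertex, at most max_degree neighbors are already colored.
Upper bound = 9 + 1 = 10

10


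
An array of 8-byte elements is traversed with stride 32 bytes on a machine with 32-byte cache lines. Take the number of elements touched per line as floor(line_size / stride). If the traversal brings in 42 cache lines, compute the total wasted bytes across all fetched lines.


Elements per line = floor(32 / 32) = 1
Bytes used per line = 1 * 8 = 8
Wasted per line = 32 - 8 = 24
Total wasted = 24 * 42 = 1008

1008


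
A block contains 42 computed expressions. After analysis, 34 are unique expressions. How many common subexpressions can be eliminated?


CSE count = total expressions - unique expressions
= 42 - 34 = 8

8


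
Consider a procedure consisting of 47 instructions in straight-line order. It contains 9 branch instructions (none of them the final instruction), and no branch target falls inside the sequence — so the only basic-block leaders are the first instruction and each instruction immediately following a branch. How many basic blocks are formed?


With no in-sequence branch targets, the leaders are the first instruction plus the instruction after each branch.
Number of basic blocks = branches + 1
= 9 + 1 = 10

10


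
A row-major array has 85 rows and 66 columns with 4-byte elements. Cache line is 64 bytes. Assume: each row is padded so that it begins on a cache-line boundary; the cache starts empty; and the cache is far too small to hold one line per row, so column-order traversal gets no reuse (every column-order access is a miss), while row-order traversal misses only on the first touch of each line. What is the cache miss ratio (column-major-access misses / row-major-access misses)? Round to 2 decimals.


Each row occupies 66 * 4 = 264 bytes and starts on a line boundary, so it spans ceil(264 / 64) = 5 cache lines.
Row-major traversal misses (one per line touched): 85 * ceil(66 * 4 / 64) = 425
Column-major traversal misses (no reuse, every access misses): 85 * 66 = 5610
Ratio = 5610 / 425 = 13.2

13.2


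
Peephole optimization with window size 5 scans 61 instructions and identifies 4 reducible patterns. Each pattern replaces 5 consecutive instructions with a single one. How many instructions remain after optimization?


Each match removes 4 instructions.
Total removed = 4 * 4 = 16
Remaining = 61 - 16 = 45

45


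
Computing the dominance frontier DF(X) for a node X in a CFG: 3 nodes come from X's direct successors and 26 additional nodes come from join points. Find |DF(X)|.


DF(X) = direct successor contributions + join point contributions
= 3 + 26 = 29

29


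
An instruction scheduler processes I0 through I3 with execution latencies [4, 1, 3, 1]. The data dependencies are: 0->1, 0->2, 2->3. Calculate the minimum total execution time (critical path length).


Compute longest path through dependency graph: dist(Ik) = max over predecessors of dist + latency(Ik).
dist(I0) = latency 4 = 4
dist(I1) = dist(I0) + 1 = 4 + 1 = 5
dist(I2) = dist(I0) + 3 = 4 + 3 = 7
dist(I3) = dist(I2) + 1 = 7 + 1 = 8
Critical path = max dist = 8

8


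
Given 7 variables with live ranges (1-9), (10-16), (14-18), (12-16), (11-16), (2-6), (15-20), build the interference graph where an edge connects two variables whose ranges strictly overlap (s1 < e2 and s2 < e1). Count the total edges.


Check all pairs for overlapping intervals.
Two intervals (s1,e1) and (s2,e2) overlap if s1 < e2 and s2 < e1.
v0 (1-9) vs v1..v6: overlaps v5 -> 1
v1 (10-16) vs v2..v6: overlaps v2, v3, v4, v6 -> 4
v2 (14-18) vs v3..v6: overlaps v3, v4, v6 -> 3
v3 (12-16) vs v4..v6: overlaps v4, v6 -> 2
v4 (11-16) vs v5..v6: overlaps v6 -> 1
v5 (2-6) vs v6: overlaps none -> 0
Total overlapping pairs = 1 + 4 + 3 + 2 + 1 + 0 = 11

11


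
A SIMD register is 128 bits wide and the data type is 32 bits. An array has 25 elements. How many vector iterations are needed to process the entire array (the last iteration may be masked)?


Width = 128 / 32 = 4 elements per vector op
Iterations = ceil(25 / 4) = 7

7


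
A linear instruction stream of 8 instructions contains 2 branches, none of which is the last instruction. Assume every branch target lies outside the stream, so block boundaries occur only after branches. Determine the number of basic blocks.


With no in-sequence branch targets, the leaders are the first instruction plus the instruction after each branch.
Number of basic blocks = branches + 1
= 2 + 1 = 3

3


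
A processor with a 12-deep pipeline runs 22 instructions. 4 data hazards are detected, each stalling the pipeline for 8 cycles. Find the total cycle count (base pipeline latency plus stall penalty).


Base cycles = 12 + 22 - 1 = 33
Total stalls = 4 * 8 = 32
Total = 33 + 32 = 65

65


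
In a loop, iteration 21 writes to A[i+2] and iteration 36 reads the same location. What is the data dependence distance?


Distance = read iteration - write iteration
= 36 - 21 = 15

15


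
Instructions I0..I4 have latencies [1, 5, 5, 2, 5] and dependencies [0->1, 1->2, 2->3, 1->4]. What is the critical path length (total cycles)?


Compute longest path through dependency graph: dist(Ik) = max over predecessors of dist + latency(Ik).
dist(I0) = latency 1 = 1
dist(I1) = dist(I0) + 5 = 1 + 5 = 6
dist(I2) = dist(I1) + 5 = 6 + 5 = 11
dist(I3) = dist(I2) + 2 = 11 + 2 = 13
dist(I4) = dist(I1) + 5 = 6 + 5 = 11
Critical path = max dist = 13

13


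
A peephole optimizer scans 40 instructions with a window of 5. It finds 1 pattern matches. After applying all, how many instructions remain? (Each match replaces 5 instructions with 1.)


Each match removes 4 instructions.
Total removed = 1 * 4 = 4
Remaining = 40 - 4 = 36

36


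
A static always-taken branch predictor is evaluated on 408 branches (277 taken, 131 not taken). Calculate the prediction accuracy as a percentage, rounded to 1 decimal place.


Predictor: always-taken
Correct predictions = 277
Accuracy = 277 / 408 * 100 = 67.9%

67.9


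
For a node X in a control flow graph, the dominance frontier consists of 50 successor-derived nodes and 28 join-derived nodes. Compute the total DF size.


DF(X) = direct successor contributions + join point contributions
= 50 + 28 = 78

78


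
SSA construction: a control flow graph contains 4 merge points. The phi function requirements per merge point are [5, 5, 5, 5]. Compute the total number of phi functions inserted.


Total phi functions = sum of phi functions at each join node
= 5 + 5 + 5 + 5 = 20

20


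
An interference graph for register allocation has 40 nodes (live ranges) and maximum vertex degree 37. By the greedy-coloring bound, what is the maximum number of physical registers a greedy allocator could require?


Greedy coloring never needs more than (max_degree + 1) colors: when coloring a vertex, at most max_degree neighbors are already colored.
Upper bound = 37 + 1 = 38

38


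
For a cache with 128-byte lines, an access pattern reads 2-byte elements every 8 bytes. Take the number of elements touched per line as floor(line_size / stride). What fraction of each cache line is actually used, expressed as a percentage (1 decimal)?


Elements per cache line = floor(128 / 8) = 16
Bytes used = 16 * 2 = 32
Utilization = 32 / 128 * 100 = 25.0%

25.0


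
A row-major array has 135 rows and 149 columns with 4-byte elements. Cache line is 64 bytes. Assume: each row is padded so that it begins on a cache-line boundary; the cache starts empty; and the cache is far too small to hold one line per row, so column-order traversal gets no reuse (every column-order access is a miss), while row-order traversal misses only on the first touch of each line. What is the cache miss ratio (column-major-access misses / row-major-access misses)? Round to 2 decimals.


Each row occupies 149 * 4 = 596 bytes and starts on a line boundary, so it spans ceil(596 / 64) = 10 cache lines.
Row-major traversal misses (one per line touched): 135 * ceil(149 * 4 / 64) = 1350
Column-major traversal misses (no reuse, every access misses): 135 * 149 = 20115
Ratio = 20115 / 1350 = 14.9

14.9


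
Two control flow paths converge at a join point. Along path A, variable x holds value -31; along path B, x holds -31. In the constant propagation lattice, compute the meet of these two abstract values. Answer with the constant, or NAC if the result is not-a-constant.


Meet operation: if both paths give the same constant, result is that constant; if they differ, result is NAC (not-a-constant).
Path A: -31, Path B: -31 -> equal
Result: constant -> -31

-31


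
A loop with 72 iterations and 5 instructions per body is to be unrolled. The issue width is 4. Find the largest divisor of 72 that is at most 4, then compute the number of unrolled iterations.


Largest divisor of 72 <= 4 is 4
New iterations = 72 / 4 = 18

18


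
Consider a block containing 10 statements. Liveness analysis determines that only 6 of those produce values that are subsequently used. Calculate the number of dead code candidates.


Dead code = total statements - live definitions
= 10 - 6 = 4

4


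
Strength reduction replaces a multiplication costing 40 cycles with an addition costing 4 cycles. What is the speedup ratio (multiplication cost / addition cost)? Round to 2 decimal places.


Ratio = mult_cost / add_cost = 40 / 4 = 10.0

10.0


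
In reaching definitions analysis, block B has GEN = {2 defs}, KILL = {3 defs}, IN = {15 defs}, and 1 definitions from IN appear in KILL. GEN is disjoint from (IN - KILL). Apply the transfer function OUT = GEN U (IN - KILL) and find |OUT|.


IN - KILL: 15 - 1 = 14 surviving definitions
OUT = GEN + surviving = 2 + 14 = 16

16


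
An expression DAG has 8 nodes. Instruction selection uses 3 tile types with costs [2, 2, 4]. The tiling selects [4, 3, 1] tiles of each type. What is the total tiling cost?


Total cost = sum(count_i * cost_i)
= 4*2 + 3*2 + 1*4
= 18

18


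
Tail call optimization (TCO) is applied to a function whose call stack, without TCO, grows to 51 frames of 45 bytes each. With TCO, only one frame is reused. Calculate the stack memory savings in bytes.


Without TCO: 51 * 45 = 2295 bytes
With TCO: reuse 1 frame = 45 bytes
Savings = 2295 - 45 = 2250

2250


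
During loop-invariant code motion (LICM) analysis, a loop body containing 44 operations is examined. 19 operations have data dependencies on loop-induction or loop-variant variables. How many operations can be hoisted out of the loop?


Invariant candidates = total - loop-dependent
= 44 - 19 = 25

25


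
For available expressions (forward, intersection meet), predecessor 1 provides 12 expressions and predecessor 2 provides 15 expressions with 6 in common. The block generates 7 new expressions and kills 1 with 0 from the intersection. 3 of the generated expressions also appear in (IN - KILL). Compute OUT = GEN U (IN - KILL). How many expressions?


IN = intersection of predecessors = 6
IN - KILL = 6 - 0 = 6
|OUT| = |GEN| + |IN - KILL| - |GEN ∩ (IN - KILL)| = 7 + 6 - 3 = 10

10


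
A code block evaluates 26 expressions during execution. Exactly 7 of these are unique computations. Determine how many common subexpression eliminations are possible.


CSE count = total expressions - unique expressions
= 26 - 7 = 19

19


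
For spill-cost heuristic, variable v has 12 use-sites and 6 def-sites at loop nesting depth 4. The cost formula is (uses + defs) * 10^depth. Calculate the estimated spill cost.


uses + defs = 12 + 6 = 18
10^4 = 10000
Spill cost = 18 * 10000 = 180000

180000


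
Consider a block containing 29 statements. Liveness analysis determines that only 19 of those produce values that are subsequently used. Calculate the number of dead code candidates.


Dead code = total statements - live definitions
= 29 - 19 = 10

10


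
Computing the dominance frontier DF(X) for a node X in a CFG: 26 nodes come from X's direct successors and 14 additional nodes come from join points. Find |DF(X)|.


DF(X) = direct successor contributions + join point contributions
= 26 + 14 = 40

40


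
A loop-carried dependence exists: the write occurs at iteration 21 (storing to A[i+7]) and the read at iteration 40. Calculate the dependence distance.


Distance = read iteration - write iteration
= 40 - 21 = 19

19


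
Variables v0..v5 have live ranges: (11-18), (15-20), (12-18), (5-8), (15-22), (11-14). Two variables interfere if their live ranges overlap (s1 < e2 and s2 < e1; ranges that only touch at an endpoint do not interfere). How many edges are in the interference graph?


Check all pairs for overlapping intervals.
Two intervals (s1,e1) and (s2,e2) overlap if s1 < e2 and s2 < e1.
v0 (11-18) vs v1..v5: overlaps v1, v2, v4, v5 -> 4
v1 (15-20) vs v2..v5: overlaps v2, v4 -> 2
v2 (12-18) vs v3..v5: overlaps v4, v5 -> 2
v3 (5-8) vs v4..v5: overlaps none -> 0
v4 (15-22) vs v5: overlaps none -> 0
Total overlapping pairs = 4 + 2 + 2 + 0 + 0 = 8

8


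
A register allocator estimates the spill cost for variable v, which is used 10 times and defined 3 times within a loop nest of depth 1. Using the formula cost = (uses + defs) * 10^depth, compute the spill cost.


uses + defs = 10 + 3 = 13
10^1 = 10
Spill cost = 13 * 10 = 130

130


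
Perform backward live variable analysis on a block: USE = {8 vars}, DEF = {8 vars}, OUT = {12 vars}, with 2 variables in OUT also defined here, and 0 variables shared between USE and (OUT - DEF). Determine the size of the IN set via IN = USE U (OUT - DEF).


OUT - DEF: 12 - 2 = 10
|IN| = |USE| + |OUT - DEF| - |USE ∩ (OUT - DEF)| = 8 + 10 - 0 = 18

18


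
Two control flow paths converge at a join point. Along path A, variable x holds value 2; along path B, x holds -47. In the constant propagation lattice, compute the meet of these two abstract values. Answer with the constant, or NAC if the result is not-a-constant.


Meet operation: if both paths give the same constant, result is that constant; if they differ, result is NAC (not-a-constant).
Path A: 2, Path B: -47 -> differ
Result: not-a-constant -> NAC

NAC


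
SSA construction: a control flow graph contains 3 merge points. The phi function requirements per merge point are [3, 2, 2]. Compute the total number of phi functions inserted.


Total phi functions = sum of phi functions at each join node
= 3 + 2 + 2 = 7

7


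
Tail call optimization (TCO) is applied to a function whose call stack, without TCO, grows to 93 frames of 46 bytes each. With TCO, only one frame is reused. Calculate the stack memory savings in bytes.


Without TCO: 93 * 46 = 4278 bytes
With TCO: reuse 1 frame = 46 bytes
Savings = 4278 - 46 = 4232

4232


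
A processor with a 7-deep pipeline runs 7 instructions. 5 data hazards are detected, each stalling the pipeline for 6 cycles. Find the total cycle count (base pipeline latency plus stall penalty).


Base cycles = 7 + 7 - 1 = 13
Total stalls = 5 * 6 = 30
Total = 13 + 30 = 43

43


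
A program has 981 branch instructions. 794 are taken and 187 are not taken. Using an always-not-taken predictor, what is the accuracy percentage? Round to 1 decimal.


Predictor: always-not-taken
Correct predictions = 187
Accuracy = 187 / 981 * 100 = 19.1%

19.1


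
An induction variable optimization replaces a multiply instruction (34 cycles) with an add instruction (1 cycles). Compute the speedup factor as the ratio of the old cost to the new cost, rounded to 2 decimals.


Ratio = mult_cost / add_cost = 34 / 1 = 34.0

34.0


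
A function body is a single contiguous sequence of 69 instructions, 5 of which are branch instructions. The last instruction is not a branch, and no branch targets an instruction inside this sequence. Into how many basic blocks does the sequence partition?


With no in-sequence branch targets, the leaders are the first instruction plus the instruction after each branch.
Number of basic blocks = branches + 1
= 5 + 1 = 6

6


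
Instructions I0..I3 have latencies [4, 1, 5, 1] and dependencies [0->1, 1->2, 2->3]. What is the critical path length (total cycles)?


Compute longest path through dependency graph: dist(Ik) = max over predecessors of dist + latency(Ik).
dist(I0) = latency 4 = 4
dist(I1) = dist(I0) + 1 = 4 + 1 = 5
dist(I2) = dist(I1) + 5 = 5 + 5 = 10
dist(I3) = dist(I2) + 1 = 10 + 1 = 11
Critical path = max dist = 11

11


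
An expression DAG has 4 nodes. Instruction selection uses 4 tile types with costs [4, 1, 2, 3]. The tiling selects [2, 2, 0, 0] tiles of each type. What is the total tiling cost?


Total cost = sum(count_i * cost_i)
= 2*4 + 2*1 + 0*2 + 0*3
= 10

10


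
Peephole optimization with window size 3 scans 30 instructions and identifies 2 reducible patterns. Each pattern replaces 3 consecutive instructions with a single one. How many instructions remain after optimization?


Each match removes 2 instructions.
Total removed = 2 * 2 = 4
Remaining = 30 - 4 = 26

26


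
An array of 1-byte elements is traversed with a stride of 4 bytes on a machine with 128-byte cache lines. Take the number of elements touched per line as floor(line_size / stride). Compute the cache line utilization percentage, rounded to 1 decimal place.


Elements per cache line = floor(128 / 4) = 32
Bytes used = 32 * 1 = 32
Utilization = 32 / 128 * 100 = 25.0%

25.0


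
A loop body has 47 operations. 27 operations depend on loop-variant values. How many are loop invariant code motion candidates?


Invariant candidates = total - loop-dependent
= 47 - 27 = 20

20


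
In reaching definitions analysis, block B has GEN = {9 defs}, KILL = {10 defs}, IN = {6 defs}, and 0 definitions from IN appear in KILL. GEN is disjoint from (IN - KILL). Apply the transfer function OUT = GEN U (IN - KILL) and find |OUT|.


IN - KILL: 6 - 0 = 6 surviving definitions
OUT = GEN + surviving = 9 + 6 = 15

15


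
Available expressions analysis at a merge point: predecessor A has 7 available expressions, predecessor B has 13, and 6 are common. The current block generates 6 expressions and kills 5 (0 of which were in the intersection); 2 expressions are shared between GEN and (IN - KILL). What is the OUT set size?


IN = intersection of predecessors = 6
IN - KILL = 6 - 0 = 6
|OUT| = |GEN| + |IN - KILL| - |GEN ∩ (IN - KILL)| = 6 + 6 - 2 = 10

10


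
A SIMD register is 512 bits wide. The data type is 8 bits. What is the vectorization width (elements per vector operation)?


Width = SIMD bits / data type bits
= 512 / 8 = 64

64


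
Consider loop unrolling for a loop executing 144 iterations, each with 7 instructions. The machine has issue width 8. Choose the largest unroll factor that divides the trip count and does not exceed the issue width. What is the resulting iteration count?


Largest divisor of 144 <= 8 is 8
New iterations = 144 / 8 = 18

18


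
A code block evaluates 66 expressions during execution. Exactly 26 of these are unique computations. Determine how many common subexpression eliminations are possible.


CSE count = total expressions - unique expressions
= 66 - 26 = 40

40


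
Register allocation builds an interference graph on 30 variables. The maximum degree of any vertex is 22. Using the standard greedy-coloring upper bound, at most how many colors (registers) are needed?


Greedy coloring never needs more than (max_degree + 1) colors: when coloring a vertex, at most max_degree neighbors are already colored.
Upper bound = 22 + 1 = 23

23


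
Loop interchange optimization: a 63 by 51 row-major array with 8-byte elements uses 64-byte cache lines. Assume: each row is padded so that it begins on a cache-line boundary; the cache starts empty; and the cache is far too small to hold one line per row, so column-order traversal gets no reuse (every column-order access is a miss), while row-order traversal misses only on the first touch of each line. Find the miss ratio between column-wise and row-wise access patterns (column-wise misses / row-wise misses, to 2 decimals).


Each row occupies 51 * 8 = 408 bytes and starts on a line boundary, so it spans ceil(408 / 64) = 7 cache lines.
Row-major traversal misses (one per line touched): 63 * ceil(51 * 8 / 64) = 441
Column-major traversal misses (no reuse, every access misses): 63 * 51 = 3213
Ratio = 3213 / 441 = 7.29

7.29


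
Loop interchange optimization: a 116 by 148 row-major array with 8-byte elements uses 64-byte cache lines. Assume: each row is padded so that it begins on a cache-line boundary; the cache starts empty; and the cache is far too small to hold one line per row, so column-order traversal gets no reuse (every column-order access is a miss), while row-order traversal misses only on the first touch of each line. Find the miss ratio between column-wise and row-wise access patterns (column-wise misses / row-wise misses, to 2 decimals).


Each row occupies 148 * 8 = 1184 bytes and starts on a line boundary, so it spans ceil(1184 / 64) = 19 cache lines.
Row-major traversal misses (one per line touched): 116 * ceil(148 * 8 / 64) = 2204
Column-major traversal misses (no reuse, every access misses): 116 * 148 = 17168
Ratio = 17168 / 2204 = 7.79

7.79


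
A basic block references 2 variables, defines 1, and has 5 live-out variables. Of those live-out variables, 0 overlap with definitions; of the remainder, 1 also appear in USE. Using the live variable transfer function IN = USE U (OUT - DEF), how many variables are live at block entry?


OUT - DEF: 5 - 0 = 5
|IN| = |USE| + |OUT - DEF| - |USE ∩ (OUT - DEF)| = 2 + 5 - 1 = 6

6


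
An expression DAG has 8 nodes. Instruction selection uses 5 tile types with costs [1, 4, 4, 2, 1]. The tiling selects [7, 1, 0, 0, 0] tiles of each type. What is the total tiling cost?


Total cost = sum(count_i * cost_i)
= 7*1 + 1*4 + 0*4 + 0*2 + 0*1
= 11

11


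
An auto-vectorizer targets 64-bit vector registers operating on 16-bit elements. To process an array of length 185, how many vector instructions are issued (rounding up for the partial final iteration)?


Width = 64 / 16 = 4 elements per vector op
Iterations = ceil(185 / 4) = 47

47


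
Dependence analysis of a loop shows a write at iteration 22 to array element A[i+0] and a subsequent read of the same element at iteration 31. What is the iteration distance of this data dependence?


Distance = read iteration - write iteration
= 31 - 22 = 9

9


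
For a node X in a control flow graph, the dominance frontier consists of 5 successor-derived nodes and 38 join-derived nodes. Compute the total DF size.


DF(X) = direct successor contributions + join point contributions
= 5 + 38 = 43

43


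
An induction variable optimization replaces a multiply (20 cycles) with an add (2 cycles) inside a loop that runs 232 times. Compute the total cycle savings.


Per-iteration saving = 20 - 2 = 18
Total saved = 232 * 18 = 4176

4176


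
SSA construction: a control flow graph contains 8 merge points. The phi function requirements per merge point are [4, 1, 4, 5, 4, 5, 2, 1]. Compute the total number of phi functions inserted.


Total phi functions = sum of phi functions at each join node
= 4 + 1 + 4 + 5 + 4 + 5 + 2 + 1 = 26

26


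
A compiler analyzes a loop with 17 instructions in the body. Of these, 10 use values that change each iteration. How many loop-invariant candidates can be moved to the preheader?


Invariant candidates = total - loop-dependent
= 17 - 10 = 7

7


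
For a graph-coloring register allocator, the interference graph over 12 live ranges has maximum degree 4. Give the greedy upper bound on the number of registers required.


Greedy coloring never needs more than (max_degree + 1) colors: when coloring a vertex, at most max_degree neighbors are already colored.
Upper bound = 4 + 1 = 5

5


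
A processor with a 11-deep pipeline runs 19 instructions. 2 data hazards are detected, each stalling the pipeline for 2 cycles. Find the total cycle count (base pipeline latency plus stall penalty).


Base cycles = 11 + 19 - 1 = 29
Total stalls = 2 * 2 = 4
Total = 29 + 4 = 33

33


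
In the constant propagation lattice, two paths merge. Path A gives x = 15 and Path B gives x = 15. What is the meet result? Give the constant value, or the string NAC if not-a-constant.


Meet operation: if both paths give the same constant, result is that constant; if they differ, result is NAC (not-a-constant).
Path A: 15, Path B: 15 -> equal
Result: constant -> 15

15


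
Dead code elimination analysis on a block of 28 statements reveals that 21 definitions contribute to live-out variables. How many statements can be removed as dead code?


Dead code = total statements - live definitions
= 28 - 21 = 7

7


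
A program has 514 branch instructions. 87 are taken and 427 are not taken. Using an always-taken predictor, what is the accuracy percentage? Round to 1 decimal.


Predictor: always-taken
Correct predictions = 87
Accuracy = 87 / 514 * 100 = 16.9%

16.9


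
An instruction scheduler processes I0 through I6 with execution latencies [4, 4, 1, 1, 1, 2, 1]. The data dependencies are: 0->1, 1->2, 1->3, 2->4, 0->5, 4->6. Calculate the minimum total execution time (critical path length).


Compute longest path through dependency graph: dist(Ik) = max over predecessors of dist + latency(Ik).
dist(I0) = latency 4 = 4
dist(I1) = dist(I0) + 4 = 4 + 4 = 8
dist(I2) = dist(I1) + 1 = 8 + 1 = 9
dist(I3) = dist(I1) + 1 = 8 + 1 = 9
dist(I4) = dist(I2) + 1 = 9 + 1 = 10
dist(I5) = dist(I0) + 2 = 4 + 2 = 6
dist(I6) = dist(I4) + 1 = 10 + 1 = 11
Critical path = max dist = 11

11


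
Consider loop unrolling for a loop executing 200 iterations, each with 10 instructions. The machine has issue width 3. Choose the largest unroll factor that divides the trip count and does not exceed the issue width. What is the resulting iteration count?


Largest divisor of 200 <= 3 is 2
New iterations = 200 / 2 = 100

100


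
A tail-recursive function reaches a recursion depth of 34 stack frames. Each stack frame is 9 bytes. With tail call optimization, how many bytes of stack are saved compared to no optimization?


Without TCO: 34 * 9 = 306 bytes
With TCO: reuse 1 frame = 9 bytes
Savings = 306 - 9 = 297

297


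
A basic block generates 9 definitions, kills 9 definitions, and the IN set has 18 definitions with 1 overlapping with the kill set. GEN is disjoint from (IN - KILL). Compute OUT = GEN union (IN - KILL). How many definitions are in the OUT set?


IN - KILL: 18 - 1 = 17 surviving definitions
OUT = GEN + surviving = 9 + 17 = 26

26


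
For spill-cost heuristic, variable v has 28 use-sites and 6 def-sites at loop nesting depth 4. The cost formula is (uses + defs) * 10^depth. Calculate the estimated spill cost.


uses + defs = 28 + 6 = 34
10^4 = 10000
Spill cost = 34 * 10000 = 340000

340000


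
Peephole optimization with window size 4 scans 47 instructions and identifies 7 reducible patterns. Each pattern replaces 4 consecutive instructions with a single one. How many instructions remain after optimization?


Each match removes 3 instructions.
Total removed = 7 * 3 = 21
Remaining = 47 - 21 = 26

26


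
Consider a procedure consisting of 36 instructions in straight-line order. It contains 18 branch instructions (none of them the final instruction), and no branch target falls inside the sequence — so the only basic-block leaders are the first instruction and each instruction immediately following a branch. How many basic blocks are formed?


With no in-sequence branch targets, the leaders are the first instruction plus the instruction after each branch.
Number of basic blocks = branches + 1
= 18 + 1 = 19

19


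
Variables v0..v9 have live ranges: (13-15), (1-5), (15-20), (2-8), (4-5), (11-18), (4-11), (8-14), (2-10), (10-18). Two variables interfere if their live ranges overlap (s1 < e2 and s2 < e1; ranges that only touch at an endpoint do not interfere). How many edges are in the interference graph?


Check all pairs for overlapping intervals.
Two intervals (s1,e1) and (s2,e2) overlap if s1 < e2 and s2 < e1.
v0 (13-15) vs v1..v9: overlaps v5, v7, v9 -> 3
v1 (1-5) vs v2..v9: overlaps v3, v4, v6, v8 -> 4
v2 (15-20) vs v3..v9: overlaps v5, v9 -> 2
v3 (2-8) vs v4..v9: overlaps v4, v6, v8 -> 3
v4 (4-5) vs v5..v9: overlaps v6, v8 -> 2
v5 (11-18) vs v6..v9: overlaps v7, v9 -> 2
v6 (4-11) vs v7..v9: overlaps v7, v8, v9 -> 3
v7 (8-14) vs v8..v9: overlaps v8, v9 -> 2
v8 (2-10) vs v9: overlaps none -> 0
Total overlapping pairs = 3 + 4 + 2 + 3 + 2 + 2 + 3 + 2 + 0 = 21

21


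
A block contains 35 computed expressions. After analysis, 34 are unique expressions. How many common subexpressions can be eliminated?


CSE count = total expressions - unique expressions
= 35 - 34 = 1

1


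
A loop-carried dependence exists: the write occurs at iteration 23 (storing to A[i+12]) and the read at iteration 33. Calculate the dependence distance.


Distance = read iteration - write iteration
= 33 - 23 = 10

10


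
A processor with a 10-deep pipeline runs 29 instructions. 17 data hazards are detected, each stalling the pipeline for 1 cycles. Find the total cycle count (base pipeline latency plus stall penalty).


Base cycles = 10 + 29 - 1 = 38
Total stalls = 17 * 1 = 17
Total = 38 + 17 = 55

55


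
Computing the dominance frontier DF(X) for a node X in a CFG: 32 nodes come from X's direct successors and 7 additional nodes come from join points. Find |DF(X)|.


DF(X) = direct successor contributions + join point contributions
= 32 + 7 = 39

39


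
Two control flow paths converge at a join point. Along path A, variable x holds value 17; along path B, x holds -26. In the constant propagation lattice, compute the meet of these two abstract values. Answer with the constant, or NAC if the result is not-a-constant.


Meet operation: if both paths give the same constant, result is that constant; if they differ, result is NAC (not-a-constant).
Path A: 17, Path B: -26 -> differ
Result: not-a-constant -> NAC

NAC


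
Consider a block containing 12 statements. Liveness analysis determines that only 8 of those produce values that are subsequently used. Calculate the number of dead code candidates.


Dead code = total statements - live definitions
= 12 - 8 = 4

4


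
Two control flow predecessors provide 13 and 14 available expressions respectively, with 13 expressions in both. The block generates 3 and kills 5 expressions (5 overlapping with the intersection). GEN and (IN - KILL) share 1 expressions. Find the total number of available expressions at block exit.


IN = intersection of predecessors = 13
IN - KILL = 13 - 5 = 8
|OUT| = |GEN| + |IN - KILL| - |GEN ∩ (IN - KILL)| = 3 + 8 - 1 = 10

10


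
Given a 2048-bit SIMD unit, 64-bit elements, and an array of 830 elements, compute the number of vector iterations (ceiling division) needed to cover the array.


Width = 2048 / 64 = 32 elements per vector op
Iterations = ceil(830 / 32) = 26

26


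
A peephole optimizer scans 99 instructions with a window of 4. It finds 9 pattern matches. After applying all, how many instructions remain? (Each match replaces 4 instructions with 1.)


Each match removes 3 instructions.
Total removed = 9 * 3 = 27
Remaining = 99 - 27 = 72

72


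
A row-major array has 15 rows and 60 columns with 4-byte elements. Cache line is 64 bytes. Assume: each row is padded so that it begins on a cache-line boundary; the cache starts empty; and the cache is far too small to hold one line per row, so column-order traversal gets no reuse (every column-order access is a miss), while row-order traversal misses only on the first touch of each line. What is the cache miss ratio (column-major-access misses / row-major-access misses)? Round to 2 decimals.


Each row occupies 60 * 4 = 240 bytes and starts on a line boundary, so it spans ceil(240 / 64) = 4 cache lines.
Row-major traversal misses (one per line touched): 15 * ceil(60 * 4 / 64) = 60
Column-major traversal misses (no reuse, every access misses): 15 * 60 = 900
Ratio = 900 / 60 = 15.0

15.0


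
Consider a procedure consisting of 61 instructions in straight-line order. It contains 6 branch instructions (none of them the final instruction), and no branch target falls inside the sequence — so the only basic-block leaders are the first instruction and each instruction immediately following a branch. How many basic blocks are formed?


With no in-sequence branch targets, the leaders are the first instruction plus the instruction after each branch.
Number of basic blocks = branches + 1
= 6 + 1 = 7

7


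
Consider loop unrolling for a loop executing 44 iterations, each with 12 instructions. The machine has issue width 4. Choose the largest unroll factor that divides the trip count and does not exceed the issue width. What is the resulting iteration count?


Largest divisor of 44 <= 4 is 4
New iterations = 44 / 4 = 11

11


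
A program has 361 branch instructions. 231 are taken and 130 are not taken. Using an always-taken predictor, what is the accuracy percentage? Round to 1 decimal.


Predictor: always-taken
Correct predictions = 231
Accuracy = 231 / 361 * 100 = 64.0%

64.0


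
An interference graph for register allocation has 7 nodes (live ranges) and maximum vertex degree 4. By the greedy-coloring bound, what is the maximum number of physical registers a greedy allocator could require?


Greedy coloring never needs more than (max_degree + 1) colors: when coloring a vertex, at most max_degree neighbors are already colored.
Upper bound = 4 + 1 = 5

5


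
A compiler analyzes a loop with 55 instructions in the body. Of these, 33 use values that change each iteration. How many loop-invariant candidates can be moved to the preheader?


Invariant candidates = total - loop-dependent
= 55 - 33 = 22

22


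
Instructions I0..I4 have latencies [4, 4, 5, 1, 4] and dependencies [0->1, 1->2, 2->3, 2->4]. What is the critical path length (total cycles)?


Compute longest path through dependency graph: dist(Ik) = max over predecessors of dist + latency(Ik).
dist(I0) = latency 4 = 4
dist(I1) = dist(I0) + 4 = 4 + 4 = 8
dist(I2) = dist(I1) + 5 = 8 + 5 = 13
dist(I3) = dist(I2) + 1 = 13 + 1 = 14
dist(I4) = dist(I2) + 4 = 13 + 4 = 17
Critical path = max dist = 17

17


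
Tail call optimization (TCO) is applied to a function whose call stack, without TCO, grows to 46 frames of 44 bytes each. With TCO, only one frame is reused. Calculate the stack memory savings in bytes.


Without TCO: 46 * 44 = 2024 bytes
With TCO: reuse 1 frame = 44 bytes
Savings = 2024 - 44 = 1980

1980
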